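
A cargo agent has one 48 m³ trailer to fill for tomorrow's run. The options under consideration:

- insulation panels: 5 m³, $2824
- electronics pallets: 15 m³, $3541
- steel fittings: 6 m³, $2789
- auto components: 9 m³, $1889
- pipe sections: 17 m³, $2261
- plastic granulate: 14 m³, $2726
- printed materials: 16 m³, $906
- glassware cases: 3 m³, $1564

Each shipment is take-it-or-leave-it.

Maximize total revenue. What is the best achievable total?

13444

Greedy by ratio would take insulation panels + electronics pallets + steel fittings + auto components + glassware cases: 38 m³ used, total 12607.
Replace auto components with plastic granulate: the trade gains 837 net, giving 13444 at 43 m³.
Next best is insulation panels + electronics pallets + steel fittings + pipe sections + glassware cases at 12979 (46 m³) — short by 465.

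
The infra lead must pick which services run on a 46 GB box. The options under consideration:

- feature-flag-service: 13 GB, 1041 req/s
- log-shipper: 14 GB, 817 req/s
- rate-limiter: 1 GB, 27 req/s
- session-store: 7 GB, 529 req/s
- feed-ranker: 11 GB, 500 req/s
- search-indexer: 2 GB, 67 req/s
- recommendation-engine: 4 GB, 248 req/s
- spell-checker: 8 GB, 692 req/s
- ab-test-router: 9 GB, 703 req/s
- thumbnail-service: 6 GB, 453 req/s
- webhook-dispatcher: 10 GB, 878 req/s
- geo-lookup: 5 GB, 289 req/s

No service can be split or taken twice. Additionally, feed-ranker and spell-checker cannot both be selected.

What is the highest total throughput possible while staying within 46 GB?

The ratio ordering already packs tightly: feature-flag-service + spell-checker + ab-test-router + thumbnail-service + webhook-dispatcher, 46 GB, 3767.
Every other selection either busts 46 GB or breaks a pairing rule or fails to beat 3767.

3767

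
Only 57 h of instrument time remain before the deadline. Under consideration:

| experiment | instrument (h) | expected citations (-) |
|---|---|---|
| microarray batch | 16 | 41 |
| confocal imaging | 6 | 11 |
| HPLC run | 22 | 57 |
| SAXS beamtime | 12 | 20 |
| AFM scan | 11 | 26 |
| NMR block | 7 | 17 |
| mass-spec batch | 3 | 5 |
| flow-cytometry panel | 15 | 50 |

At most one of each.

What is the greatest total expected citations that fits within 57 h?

153

Taking microarray batch + HPLC run + mass-spec batch + flow-cytometry panel: 56 h used, 153 in expected citations.
Nothing else within 57 h beats 153.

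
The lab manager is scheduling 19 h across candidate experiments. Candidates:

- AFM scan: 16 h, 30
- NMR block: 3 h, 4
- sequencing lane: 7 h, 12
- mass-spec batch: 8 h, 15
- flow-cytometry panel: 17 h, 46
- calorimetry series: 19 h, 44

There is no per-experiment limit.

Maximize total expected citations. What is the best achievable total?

46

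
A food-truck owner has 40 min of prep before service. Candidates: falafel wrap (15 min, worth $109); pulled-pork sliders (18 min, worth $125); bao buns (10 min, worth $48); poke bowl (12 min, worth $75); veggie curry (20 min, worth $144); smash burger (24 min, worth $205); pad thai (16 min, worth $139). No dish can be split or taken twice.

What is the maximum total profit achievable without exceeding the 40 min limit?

The ratio ordering already packs tightly: smash burger + pad thai, 40 min, 344.

344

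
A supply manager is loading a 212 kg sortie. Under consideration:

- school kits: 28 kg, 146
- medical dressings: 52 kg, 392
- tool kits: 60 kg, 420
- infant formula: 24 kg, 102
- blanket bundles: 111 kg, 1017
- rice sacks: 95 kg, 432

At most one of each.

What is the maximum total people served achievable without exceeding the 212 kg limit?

1583

Taking the top-ratio supplies first gives school kits + medical dressings + blanket bundles for 1555 (191 kg).
Replace medical dressings with tool kits: the trade gains 28 net, giving 1583 at 199 kg.
Next best is school kits + medical dressings + blanket bundles at 1555 (191 kg) — short by 28.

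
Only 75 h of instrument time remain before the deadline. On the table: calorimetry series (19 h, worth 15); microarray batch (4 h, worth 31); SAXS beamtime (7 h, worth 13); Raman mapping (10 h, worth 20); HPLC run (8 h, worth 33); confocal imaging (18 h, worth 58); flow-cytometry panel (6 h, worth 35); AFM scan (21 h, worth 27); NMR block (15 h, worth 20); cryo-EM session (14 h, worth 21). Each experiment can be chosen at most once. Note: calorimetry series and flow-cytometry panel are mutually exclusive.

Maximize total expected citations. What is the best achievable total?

218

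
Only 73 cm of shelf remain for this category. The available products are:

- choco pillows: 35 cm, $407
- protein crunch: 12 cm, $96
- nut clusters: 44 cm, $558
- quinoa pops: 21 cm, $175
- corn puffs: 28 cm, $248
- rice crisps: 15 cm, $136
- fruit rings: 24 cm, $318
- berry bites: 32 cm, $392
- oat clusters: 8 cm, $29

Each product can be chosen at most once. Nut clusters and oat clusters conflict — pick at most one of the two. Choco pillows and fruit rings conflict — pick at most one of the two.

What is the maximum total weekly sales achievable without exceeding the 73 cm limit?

Best packing: nut clusters + fruit rings — 68 cm, 876 total.

876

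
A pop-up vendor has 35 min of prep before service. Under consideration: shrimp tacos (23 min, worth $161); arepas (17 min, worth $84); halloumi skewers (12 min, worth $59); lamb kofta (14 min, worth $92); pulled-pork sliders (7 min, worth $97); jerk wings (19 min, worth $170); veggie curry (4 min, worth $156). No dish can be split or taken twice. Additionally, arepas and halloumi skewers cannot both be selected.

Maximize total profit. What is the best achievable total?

Pulled-pork sliders + jerk wings + veggie curry uses 30 of the 35 min and totals 423.

423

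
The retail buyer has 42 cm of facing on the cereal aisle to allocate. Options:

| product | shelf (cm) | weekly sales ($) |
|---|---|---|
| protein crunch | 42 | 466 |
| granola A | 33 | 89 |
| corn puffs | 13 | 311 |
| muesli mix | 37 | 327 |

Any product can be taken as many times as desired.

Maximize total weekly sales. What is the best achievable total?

Density check — corn puffs 23.92, protein crunch 11.10, muesli mix 8.84 are the best per cm.
Best packing: 3×corn puffs — 39 cm, 933 total.
That's the maximum — no swap from here does better than 933.

933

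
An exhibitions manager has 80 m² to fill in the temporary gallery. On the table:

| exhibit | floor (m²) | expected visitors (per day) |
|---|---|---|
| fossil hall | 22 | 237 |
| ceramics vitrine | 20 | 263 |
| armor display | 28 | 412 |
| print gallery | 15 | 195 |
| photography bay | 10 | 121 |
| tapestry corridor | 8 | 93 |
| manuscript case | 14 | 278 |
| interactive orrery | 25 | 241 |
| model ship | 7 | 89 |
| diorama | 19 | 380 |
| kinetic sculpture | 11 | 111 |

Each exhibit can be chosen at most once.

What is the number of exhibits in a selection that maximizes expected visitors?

The maximum expected visitors within 80 m² is 1284.
One optimal bundle: armor display + photography bay + tapestry corridor + manuscript case + diorama (79 m²).
Every optimal selection uses 5 exhibits.

5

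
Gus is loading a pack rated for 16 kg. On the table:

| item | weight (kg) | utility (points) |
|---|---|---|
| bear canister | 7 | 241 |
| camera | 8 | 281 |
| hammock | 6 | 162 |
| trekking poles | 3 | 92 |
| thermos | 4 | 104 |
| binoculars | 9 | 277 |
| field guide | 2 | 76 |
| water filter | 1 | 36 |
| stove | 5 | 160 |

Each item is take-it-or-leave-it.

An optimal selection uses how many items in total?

The maximum utility within 16 kg is 558.
bear canister + camera + water filter hits 558 at 16 kg.
All optima have 3 items.

3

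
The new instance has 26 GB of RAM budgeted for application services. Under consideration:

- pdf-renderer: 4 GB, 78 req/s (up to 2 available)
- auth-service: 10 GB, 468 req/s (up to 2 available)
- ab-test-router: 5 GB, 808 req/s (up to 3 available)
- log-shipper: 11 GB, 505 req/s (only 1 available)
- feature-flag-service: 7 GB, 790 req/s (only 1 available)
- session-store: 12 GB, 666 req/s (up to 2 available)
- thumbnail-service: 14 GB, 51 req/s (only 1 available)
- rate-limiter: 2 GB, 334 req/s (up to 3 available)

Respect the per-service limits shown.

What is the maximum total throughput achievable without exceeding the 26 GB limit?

3882

Density check — rate-limiter 167.00, ab-test-router 161.60, feature-flag-service 112.86, session-store 55.50 are the best per GB.
A density-first pass picks pdf-renderer + 3×ab-test-router + 3×rate-limiter — 3504 at 25 GB.
Replace pdf-renderer and rate-limiter with feature-flag-service: the trade gains 378 net, giving 3882 at 26 GB.
Nothing else within 26 GB beats 3882.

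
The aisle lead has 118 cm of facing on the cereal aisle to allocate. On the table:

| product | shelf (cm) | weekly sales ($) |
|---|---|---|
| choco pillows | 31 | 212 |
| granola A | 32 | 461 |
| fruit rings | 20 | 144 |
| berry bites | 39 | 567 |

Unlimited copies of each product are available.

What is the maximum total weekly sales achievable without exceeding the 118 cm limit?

1701

3×berry bites uses 117 of the 118 cm and totals 1701.
Every other selection either busts 118 cm or fails to beat 1701.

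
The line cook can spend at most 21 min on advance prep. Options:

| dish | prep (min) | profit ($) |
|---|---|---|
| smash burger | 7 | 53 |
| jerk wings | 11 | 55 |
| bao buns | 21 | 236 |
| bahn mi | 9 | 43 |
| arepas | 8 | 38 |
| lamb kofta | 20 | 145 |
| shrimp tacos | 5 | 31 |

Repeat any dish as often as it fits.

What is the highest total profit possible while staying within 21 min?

Taking bao buns: 21 min used, 236 in profit.
That's the maximum — no swap from here does better than 236.

236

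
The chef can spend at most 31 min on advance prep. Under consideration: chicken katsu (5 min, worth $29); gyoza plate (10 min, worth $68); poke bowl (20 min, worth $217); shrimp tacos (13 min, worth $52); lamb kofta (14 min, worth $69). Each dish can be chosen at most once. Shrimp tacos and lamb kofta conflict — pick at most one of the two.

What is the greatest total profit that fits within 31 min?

285

By profit per min: poke bowl 10.85, gyoza plate 6.80, chicken katsu 5.80 lead.
Best packing: gyoza plate + poke bowl — 30 min, 285 total.
An exhaustive check of the 32 subsets confirms 285.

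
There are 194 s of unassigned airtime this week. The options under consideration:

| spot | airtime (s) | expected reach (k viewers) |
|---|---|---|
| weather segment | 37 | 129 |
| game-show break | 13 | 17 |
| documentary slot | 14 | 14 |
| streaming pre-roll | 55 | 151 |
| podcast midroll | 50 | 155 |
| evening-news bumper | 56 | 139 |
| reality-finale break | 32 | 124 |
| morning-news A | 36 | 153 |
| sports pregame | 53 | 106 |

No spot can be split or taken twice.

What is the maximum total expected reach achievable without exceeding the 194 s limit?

605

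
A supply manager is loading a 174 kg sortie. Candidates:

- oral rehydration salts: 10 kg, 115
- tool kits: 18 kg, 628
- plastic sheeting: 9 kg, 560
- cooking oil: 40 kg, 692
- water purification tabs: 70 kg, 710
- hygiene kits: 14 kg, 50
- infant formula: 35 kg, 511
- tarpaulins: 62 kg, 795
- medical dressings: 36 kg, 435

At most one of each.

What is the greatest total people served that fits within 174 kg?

Taking oral rehydration salts + tool kits + plastic sheeting + cooking oil + infant formula + tarpaulins: 174 kg used, 3301 in people served.
An exhaustive check of the 512 subsets confirms 3301.

3301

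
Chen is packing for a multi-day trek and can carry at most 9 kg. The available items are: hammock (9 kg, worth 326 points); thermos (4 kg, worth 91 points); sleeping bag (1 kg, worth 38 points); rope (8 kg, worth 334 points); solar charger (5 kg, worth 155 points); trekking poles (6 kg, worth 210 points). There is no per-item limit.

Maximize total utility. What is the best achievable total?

372

Taking sleeping bag + rope: 9 kg used, 372 in utility.
No other feasible combination exceeds 372.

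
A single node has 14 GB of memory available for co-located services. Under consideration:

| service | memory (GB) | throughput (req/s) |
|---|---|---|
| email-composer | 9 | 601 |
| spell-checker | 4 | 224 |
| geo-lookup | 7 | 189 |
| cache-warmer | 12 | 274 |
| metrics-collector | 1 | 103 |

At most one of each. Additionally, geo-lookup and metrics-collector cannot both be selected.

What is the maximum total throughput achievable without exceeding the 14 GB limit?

928

Email-composer + spell-checker + metrics-collector uses 14 of the 14 GB and totals 928.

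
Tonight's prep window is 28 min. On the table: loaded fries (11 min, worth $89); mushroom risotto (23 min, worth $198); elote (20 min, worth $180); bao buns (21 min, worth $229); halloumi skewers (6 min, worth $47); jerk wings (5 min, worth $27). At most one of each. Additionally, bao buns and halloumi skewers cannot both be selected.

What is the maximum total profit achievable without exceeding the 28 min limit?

256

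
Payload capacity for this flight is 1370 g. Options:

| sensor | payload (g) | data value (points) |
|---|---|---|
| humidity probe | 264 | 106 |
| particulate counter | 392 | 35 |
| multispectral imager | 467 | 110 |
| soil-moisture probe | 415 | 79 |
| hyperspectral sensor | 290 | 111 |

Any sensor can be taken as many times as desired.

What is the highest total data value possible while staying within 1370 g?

Filling by ratio: 5×humidity probe for 530, with 50 g left unused.
Dropping humidity probe frees 264 g; slotting in hyperspectral sensor (290 g) lifts the total to 535 at 1346 g.
That's the maximum — no swap from here does better than 535.

535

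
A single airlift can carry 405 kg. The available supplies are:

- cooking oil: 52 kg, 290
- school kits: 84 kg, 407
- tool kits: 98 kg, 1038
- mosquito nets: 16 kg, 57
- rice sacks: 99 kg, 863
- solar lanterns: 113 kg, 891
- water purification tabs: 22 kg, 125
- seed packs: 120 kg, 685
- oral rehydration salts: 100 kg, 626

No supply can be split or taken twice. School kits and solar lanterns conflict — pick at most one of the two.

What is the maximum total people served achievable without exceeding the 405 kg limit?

3264

Ranking by ratio (people served/kg): tool kits 10.59, rice sacks 8.72, solar lanterns 7.88, oral rehydration salts 6.26.
The ratio ordering already packs tightly: cooking oil + tool kits + mosquito nets + rice sacks + solar lanterns + water purification tabs, 400 kg, 3264.
The spare 5 kg is too small for any remaining supply, and no feasible exchange beats 3264.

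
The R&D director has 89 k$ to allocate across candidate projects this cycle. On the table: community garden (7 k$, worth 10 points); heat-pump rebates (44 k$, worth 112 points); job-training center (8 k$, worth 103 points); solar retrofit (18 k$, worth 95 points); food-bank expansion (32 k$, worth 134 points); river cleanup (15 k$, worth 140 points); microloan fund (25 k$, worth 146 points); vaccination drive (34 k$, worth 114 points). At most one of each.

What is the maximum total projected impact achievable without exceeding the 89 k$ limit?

Filling by ratio: community garden + job-training center + solar retrofit + river cleanup + microloan fund for 494, with 16 k$ left unused.
Dropping solar retrofit frees 18 k$; slotting in food-bank expansion (32 k$) lifts the total to 533 at 87 k$.
Runner-up job-training center + food-bank expansion + river cleanup + microloan fund tops out at 523.

533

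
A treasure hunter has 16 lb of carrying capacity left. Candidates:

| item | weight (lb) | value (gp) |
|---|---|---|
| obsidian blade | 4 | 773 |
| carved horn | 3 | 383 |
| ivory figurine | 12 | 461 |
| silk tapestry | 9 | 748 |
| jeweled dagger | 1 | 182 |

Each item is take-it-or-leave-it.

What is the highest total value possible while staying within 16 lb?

1904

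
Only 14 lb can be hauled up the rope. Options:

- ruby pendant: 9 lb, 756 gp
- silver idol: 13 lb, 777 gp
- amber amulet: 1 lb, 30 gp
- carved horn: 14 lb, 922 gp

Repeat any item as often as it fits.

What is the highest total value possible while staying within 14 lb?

Taking the top-ratio items first gives ruby pendant + 5×amber amulet for 906 (14 lb).
Dropping ruby pendant and 5×amber amulet frees 14 lb; slotting in carved horn (14 lb) lifts the total to 922 at 14 lb.

922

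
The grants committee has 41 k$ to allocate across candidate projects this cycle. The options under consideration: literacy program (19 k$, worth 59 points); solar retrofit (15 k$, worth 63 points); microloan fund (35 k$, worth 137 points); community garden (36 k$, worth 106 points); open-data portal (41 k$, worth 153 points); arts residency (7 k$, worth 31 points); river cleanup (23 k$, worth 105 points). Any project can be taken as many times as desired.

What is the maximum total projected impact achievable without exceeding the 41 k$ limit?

Taking the top-ratio projects first gives 2×arts residency + river cleanup for 167 (37 k$).
Dropping 2×arts residency frees 14 k$; slotting in solar retrofit (15 k$) lifts the total to 168 at 38 k$.

168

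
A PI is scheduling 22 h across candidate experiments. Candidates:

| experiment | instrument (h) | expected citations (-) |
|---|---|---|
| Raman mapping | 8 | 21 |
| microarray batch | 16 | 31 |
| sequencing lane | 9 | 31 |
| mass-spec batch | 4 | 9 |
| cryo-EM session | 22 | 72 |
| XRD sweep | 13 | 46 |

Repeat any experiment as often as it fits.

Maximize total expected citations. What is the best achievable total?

77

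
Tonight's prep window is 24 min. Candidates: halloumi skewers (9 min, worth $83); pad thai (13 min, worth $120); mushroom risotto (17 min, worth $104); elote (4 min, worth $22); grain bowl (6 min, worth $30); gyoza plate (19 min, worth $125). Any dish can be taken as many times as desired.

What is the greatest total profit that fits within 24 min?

203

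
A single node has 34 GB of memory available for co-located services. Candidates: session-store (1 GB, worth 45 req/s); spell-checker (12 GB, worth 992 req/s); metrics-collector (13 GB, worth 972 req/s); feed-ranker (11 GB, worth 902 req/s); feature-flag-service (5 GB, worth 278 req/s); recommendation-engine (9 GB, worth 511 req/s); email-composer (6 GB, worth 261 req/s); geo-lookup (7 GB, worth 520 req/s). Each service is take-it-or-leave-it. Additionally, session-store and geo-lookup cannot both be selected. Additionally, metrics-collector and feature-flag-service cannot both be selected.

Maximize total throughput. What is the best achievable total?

Taking spell-checker + metrics-collector + geo-lookup: 32 GB used, 2484 in throughput.

2484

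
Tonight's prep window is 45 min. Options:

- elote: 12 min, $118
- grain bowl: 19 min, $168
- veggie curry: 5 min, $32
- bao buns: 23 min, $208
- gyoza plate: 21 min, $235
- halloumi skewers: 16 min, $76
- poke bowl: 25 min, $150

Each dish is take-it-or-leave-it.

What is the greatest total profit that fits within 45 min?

The ratio heuristic lands on elote + veggie curry + gyoza plate (385) but leaves 7 min idle.
Dropping elote and veggie curry frees 17 min; slotting in bao buns (23 min) lifts the total to 443 at 44 min.

443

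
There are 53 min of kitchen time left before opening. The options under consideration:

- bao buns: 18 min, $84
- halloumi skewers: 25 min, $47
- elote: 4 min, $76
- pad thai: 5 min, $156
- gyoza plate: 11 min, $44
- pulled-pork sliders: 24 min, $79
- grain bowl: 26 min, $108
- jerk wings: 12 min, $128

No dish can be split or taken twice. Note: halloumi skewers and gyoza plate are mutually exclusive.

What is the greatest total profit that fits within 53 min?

Taking bao buns + elote + pad thai + gyoza plate + jerk wings: 50 min used, 488 in profit.

488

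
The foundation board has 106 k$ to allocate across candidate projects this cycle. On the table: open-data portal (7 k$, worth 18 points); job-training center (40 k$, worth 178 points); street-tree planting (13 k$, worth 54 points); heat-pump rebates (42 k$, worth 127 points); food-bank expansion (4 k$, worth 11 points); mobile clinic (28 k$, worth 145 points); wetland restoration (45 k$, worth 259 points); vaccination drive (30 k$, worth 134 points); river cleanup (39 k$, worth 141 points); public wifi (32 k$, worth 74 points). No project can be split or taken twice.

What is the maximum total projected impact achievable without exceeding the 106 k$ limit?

Ranking by ratio (projected impact/k$): wetland restoration 5.76, mobile clinic 5.18, vaccination drive 4.47, job-training center 4.45.
The ratio ordering already packs tightly: mobile clinic + wetland restoration + vaccination drive, 103 k$, 538.
Runner-up open-data portal + job-training center + street-tree planting + wetland restoration tops out at 509.

538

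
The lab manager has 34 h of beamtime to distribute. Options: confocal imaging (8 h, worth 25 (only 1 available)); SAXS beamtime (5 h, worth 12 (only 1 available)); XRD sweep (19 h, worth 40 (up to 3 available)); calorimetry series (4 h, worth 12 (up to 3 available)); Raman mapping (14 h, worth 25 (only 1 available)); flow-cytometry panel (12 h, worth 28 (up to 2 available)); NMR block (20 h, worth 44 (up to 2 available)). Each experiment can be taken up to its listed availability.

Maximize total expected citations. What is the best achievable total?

Ranking by ratio (expected citations/h): confocal imaging 3.12, calorimetry series 3.00, SAXS beamtime 2.40.
Taking the top-ratio experiments first gives confocal imaging + SAXS beamtime + 3×calorimetry series for 73 (25 h).
The 5 h tied up in SAXS beamtime is better spent on flow-cytometry panel — total rises to 89 (32 h).
Nothing else within 34 h beats 89.

89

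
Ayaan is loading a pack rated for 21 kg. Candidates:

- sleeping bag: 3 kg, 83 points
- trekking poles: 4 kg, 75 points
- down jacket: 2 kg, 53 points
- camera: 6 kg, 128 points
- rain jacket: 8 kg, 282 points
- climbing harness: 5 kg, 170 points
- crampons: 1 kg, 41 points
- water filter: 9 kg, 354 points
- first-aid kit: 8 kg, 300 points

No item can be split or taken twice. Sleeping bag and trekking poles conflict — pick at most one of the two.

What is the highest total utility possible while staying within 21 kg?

778

The ratio ordering already packs tightly: sleeping bag + crampons + water filter + first-aid kit, 21 kg, 778.
That's the maximum — no feasible swap from here does better than 778.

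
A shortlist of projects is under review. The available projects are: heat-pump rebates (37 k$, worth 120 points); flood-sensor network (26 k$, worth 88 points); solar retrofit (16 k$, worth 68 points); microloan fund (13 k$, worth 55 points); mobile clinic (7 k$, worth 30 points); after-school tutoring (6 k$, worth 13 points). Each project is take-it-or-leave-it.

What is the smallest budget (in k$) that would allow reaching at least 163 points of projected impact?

42

Minimise k$ subject to total projected impact ≥ 163.
solar retrofit + microloan fund + mobile clinic + after-school tutoring: 166 projected impact at 42 k$.
Below 42 k$ the best achievable stays under 163.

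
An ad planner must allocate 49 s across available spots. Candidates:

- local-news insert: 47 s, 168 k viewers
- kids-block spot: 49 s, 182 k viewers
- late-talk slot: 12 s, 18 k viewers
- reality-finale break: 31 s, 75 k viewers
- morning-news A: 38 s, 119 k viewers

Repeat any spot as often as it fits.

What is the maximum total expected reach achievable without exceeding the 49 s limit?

182

Best packing: kids-block spot — 49 s, 182 total.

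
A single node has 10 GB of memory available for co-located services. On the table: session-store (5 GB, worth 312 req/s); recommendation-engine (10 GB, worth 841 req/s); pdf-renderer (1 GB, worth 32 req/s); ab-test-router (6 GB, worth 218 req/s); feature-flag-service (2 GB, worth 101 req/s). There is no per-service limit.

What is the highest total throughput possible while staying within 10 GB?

Taking recommendation-engine: 10 GB used, 841 in throughput.
Every other selection either busts 10 GB or fails to beat 841.

841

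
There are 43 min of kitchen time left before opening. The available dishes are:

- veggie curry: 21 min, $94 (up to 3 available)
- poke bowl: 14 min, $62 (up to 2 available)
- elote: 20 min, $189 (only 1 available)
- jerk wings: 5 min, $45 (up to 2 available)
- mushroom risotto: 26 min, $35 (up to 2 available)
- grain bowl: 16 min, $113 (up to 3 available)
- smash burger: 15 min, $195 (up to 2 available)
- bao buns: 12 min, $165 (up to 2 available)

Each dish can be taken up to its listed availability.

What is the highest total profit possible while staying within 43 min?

555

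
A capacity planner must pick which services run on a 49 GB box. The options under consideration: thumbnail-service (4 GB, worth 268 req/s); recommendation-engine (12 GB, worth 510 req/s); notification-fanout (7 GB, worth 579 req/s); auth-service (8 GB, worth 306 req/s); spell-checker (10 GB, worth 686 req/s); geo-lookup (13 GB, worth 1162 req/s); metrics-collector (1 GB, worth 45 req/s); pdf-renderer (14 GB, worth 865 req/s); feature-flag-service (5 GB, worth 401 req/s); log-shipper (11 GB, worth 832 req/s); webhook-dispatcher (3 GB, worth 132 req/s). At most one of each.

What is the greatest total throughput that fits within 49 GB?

3792

Taking the top-ratio services first gives notification-fanout + spell-checker + geo-lookup + metrics-collector + feature-flag-service + log-shipper for 3705 (47 GB).
Dropping metrics-collector frees 1 GB; slotting in webhook-dispatcher (3 GB) lifts the total to 3792 at 49 GB.
An exhaustive check of the 2048 subsets confirms 3792.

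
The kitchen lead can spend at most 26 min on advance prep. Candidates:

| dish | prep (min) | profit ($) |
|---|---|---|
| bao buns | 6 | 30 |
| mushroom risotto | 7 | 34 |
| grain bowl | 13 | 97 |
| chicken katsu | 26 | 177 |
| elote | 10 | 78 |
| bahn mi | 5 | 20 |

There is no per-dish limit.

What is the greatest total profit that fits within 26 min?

194

Density check — elote 7.80, grain bowl 7.46, chicken katsu 6.81, bao buns 5.00 are the best per min.
Greedy by ratio would take bao buns + 2×elote: 26 min used, total 186.
Replace bao buns and 2×elote with 2×grain bowl: the trade gains 8 net, giving 194 at 26 min.
Every other selection either busts 26 min or fails to beat 194.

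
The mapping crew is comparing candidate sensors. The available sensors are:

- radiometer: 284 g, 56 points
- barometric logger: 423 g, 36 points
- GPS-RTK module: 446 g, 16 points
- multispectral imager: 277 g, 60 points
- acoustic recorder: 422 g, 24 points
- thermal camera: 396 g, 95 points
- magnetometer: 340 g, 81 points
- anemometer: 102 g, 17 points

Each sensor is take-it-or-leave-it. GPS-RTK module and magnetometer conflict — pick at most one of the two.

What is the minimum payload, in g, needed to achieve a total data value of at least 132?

617

Look for the lowest-payload combination reaching 132.
multispectral imager + magnetometer reaches 141 using 617 g.
Below 617 g the best achievable stays under 132.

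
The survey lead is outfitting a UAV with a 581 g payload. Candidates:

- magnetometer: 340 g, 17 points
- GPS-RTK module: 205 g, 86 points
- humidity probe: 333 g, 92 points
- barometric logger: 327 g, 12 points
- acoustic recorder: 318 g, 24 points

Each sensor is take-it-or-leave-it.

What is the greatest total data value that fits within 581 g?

The ratio ordering already packs tightly: GPS-RTK module + humidity probe, 538 g, 178.
Runner-up GPS-RTK module + acoustic recorder tops out at 110.

178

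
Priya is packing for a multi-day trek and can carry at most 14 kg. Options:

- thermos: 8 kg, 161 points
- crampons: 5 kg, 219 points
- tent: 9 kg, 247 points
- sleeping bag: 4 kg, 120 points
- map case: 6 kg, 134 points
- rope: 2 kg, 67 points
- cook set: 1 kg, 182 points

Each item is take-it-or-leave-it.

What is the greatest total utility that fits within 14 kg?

Density check — cook set 182.00, crampons 43.80, rope 33.50 are the best per kg.
Taking the top-ratio items first gives crampons + sleeping bag + rope + cook set for 588 (12 kg).
The 4 kg tied up in sleeping bag is better spent on map case — total rises to 602 (14 kg).

602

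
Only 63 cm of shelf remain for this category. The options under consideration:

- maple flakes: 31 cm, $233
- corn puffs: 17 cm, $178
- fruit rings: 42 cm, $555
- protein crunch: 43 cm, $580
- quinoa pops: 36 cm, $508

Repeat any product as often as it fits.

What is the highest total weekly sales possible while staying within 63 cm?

758

By weekly sales per cm: quinoa pops 14.11, protein crunch 13.49, fruit rings 13.21, corn puffs 10.47 lead.
Filling by ratio: corn puffs + quinoa pops for 686, with 10 cm left unused.
Dropping quinoa pops frees 36 cm; slotting in protein crunch (43 cm) lifts the total to 758 at 60 cm.
Every other selection either busts 63 cm or fails to beat 758.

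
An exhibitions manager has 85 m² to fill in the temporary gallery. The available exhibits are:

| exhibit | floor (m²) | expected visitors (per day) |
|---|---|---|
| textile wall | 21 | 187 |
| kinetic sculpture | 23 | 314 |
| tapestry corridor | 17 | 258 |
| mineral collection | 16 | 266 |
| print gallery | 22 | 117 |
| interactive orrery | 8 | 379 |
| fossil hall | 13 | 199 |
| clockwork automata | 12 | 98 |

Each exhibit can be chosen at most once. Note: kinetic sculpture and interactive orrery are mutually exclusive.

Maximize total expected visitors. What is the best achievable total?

1289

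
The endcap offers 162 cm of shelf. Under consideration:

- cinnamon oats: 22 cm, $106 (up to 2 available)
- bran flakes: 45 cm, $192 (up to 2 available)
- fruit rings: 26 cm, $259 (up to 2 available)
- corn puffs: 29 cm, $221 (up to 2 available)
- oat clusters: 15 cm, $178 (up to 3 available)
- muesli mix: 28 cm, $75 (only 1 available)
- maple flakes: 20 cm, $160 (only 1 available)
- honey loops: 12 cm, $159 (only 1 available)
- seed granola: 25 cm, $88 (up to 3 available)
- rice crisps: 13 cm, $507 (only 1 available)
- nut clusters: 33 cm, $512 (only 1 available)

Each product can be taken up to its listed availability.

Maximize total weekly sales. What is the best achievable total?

2230

Density check — rice crisps 39.00, nut clusters 15.52, honey loops 13.25 are the best per cm.
2×fruit rings + 3×oat clusters + honey loops + rice crisps + nut clusters uses 155 of the 162 cm and totals 2230.
No other feasible combination exceeds 2230.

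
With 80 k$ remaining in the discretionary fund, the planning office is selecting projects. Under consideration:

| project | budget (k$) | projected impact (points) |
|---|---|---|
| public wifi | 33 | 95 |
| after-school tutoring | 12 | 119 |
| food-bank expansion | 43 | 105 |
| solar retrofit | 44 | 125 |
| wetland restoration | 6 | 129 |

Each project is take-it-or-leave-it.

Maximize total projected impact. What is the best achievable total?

373

Density check — wetland restoration 21.50, after-school tutoring 9.92, public wifi 2.88 are the best per k$.
Taking the top-ratio projects first gives public wifi + after-school tutoring + wetland restoration for 343 (51 k$).
Dropping public wifi frees 33 k$; slotting in solar retrofit (44 k$) lifts the total to 373 at 62 k$.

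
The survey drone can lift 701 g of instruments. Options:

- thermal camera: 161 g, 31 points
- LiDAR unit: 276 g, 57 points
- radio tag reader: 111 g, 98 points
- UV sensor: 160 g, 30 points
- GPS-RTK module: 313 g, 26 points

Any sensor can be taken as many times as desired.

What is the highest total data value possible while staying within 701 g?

By data value per g: radio tag reader 0.88, LiDAR unit 0.21, thermal camera 0.19 lead.
Best packing: 6×radio tag reader — 666 g, 588 total.
Nothing else within 701 g beats 588.

588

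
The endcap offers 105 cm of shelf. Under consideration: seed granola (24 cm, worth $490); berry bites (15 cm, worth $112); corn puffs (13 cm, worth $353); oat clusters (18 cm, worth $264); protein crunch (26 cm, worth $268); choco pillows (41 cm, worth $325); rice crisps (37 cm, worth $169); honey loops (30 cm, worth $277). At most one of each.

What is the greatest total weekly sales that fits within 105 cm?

Taking the top-ratio products first gives seed granola + berry bites + corn puffs + oat clusters + protein crunch for 1487 (96 cm).
Replace protein crunch with honey loops: the trade gains 9 net, giving 1496 at 100 cm.
Next best is seed granola + berry bites + corn puffs + oat clusters + protein crunch at 1487 (96 cm) — short by 9.

1496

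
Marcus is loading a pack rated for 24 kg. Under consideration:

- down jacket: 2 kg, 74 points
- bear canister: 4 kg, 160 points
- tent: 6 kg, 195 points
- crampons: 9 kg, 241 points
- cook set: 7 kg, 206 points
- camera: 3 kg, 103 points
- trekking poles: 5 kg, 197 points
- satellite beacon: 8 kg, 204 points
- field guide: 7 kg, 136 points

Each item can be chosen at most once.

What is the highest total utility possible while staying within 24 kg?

Ranking by ratio (utility/kg): bear canister 40.00, trekking poles 39.40, down jacket 37.00.
Taking the top-ratio items first gives down jacket + bear canister + tent + camera + trekking poles for 729 (20 kg).
Dropping camera frees 3 kg; slotting in cook set (7 kg) lifts the total to 832 at 24 kg.
Nothing else within 24 kg beats 832.

832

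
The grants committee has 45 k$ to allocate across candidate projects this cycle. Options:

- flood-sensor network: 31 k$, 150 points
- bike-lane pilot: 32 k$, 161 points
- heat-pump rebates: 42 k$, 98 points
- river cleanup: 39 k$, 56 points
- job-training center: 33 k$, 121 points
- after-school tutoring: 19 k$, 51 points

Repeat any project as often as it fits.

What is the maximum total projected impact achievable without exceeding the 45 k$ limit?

161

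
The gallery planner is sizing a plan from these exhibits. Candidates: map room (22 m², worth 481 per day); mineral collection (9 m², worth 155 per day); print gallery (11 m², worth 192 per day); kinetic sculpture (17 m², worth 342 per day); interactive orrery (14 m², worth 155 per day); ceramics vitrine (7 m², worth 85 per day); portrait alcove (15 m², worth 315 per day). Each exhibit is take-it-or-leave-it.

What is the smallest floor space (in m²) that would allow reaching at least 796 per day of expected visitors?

Look for the lowest-floor combination reaching 796.
map room + portrait alcove: 796 expected visitors at 37 m².
Below 37 m² the best achievable stays under 796.

37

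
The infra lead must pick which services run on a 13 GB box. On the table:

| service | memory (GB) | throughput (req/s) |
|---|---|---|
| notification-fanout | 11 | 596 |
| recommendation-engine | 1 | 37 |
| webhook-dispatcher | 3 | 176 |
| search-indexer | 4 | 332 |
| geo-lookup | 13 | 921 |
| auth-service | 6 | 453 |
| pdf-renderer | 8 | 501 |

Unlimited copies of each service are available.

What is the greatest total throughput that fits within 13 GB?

Density check — search-indexer 83.00, auth-service 75.50, geo-lookup 70.85, pdf-renderer 62.62 are the best per GB.
Recommendation-engine + 3×search-indexer uses 13 of the 13 GB and totals 1033.
Nothing else within 13 GB beats 1033.

1033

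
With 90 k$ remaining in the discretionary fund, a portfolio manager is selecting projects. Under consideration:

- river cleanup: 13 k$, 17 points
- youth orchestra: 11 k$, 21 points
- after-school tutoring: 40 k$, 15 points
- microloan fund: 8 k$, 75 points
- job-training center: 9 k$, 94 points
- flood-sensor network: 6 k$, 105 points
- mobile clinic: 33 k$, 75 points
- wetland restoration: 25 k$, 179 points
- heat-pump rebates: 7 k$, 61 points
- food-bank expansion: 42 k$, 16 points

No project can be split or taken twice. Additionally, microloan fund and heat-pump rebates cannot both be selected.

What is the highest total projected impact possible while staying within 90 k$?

Microloan fund + job-training center + flood-sensor network + mobile clinic + wetland restoration uses 81 of the 90 k$ and totals 528.

528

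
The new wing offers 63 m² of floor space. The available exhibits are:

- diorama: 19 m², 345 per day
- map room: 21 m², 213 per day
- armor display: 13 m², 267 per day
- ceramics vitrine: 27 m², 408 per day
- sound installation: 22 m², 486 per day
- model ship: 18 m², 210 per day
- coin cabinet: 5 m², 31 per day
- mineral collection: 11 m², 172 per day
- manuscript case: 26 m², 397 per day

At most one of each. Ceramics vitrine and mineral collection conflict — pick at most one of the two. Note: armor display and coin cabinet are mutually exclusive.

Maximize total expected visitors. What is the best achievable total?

Best packing: armor display + ceramics vitrine + sound installation — 62 m², 1161 total.
The spare 1 m² is too small for any remaining exhibit, and no feasible exchange beats 1161.

1161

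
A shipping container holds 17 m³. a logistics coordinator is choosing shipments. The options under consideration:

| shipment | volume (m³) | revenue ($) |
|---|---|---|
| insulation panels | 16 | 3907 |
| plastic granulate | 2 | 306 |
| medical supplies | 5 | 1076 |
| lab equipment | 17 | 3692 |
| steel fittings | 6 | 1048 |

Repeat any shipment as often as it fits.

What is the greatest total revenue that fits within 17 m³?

Taking insulation panels: 16 m³ used, 3907 in revenue.

3907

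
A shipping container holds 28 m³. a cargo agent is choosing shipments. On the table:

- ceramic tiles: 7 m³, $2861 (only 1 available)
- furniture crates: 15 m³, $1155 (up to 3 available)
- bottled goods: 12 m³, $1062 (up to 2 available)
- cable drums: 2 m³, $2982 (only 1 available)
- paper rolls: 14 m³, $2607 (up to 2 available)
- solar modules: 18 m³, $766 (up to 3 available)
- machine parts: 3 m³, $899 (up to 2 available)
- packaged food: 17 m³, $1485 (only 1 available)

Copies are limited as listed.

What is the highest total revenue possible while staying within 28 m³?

9349

Density check — cable drums 1491.00, ceramic tiles 408.71, machine parts 299.67, paper rolls 186.21 are the best per m³.
A density-first pass picks ceramic tiles + bottled goods + cable drums + 2×machine parts — 8703 at 27 m³.
The 15 m³ tied up in bottled goods and machine parts is better spent on paper rolls — total rises to 9349 (26 m³).
No other feasible combination exceeds 9349.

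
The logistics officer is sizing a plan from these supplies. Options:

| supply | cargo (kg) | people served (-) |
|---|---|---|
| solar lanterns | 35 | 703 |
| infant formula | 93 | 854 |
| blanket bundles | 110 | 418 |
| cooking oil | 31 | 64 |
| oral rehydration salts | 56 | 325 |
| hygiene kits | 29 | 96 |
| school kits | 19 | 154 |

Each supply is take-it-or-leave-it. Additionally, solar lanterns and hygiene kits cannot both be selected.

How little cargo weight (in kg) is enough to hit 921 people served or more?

85

Need the lightest bundle worth ≥ 921.
solar lanterns + cooking oil + school kits reaches 921 using 85 kg.
No combination under 85 kg hits 921.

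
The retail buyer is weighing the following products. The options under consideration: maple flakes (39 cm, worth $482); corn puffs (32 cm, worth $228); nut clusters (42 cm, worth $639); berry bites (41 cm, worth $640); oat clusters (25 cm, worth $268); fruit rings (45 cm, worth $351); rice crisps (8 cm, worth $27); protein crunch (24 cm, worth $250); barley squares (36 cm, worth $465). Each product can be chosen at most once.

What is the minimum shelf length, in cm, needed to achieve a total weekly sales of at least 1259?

83

Look for the lowest-shelf combination reaching 1259.
nut clusters + berry bites: 1279 weekly sales at 83 cm.
Below 83 cm the best achievable stays under 1259.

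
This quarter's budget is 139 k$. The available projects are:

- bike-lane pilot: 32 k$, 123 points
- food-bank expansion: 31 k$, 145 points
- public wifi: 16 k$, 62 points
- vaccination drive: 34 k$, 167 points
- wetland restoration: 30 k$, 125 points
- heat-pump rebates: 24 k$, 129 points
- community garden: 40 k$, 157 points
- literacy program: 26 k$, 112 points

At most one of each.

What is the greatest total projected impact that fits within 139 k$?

Ranking by ratio (projected impact/k$): heat-pump rebates 5.38, vaccination drive 4.91, food-bank expansion 4.68.
Filling by ratio: food-bank expansion + public wifi + vaccination drive + heat-pump rebates + literacy program for 615, with 8 k$ left unused.
Replace literacy program with wetland restoration: the trade gains 13 net, giving 628 at 135 k$.

628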